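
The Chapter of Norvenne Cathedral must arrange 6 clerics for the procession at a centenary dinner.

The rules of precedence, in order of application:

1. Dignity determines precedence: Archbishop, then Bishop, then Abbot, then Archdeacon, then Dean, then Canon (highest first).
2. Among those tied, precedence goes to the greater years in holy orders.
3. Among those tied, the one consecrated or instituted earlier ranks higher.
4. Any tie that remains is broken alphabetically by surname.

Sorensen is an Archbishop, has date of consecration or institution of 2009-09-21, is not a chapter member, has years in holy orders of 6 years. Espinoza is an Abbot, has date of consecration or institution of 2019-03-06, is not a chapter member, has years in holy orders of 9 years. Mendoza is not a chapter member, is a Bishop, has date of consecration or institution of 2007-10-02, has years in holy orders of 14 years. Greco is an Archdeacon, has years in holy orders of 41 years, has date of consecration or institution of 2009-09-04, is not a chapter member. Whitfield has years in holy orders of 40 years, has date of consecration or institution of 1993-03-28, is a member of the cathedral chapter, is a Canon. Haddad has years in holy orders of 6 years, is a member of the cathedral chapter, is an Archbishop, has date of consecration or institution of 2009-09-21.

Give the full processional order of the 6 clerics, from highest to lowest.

By dignity: Haddad and Sorensen (Archbishop); then Mendoza (Bishop); then Espinoza (Abbot); then Greco (Archdeacon); then Whitfield (Canon).
Haddad and Sorensen both have years in holy orders 6 years, so the next rule applies.
Haddad and Sorensen both have date of consecration or institution 2009-09-21, so the next rule applies.
Among Haddad and Sorensen, alphabetically by surname: Haddad before Sorensen.
Full order: Haddad, Sorensen, Mendoza, Espinoza, Greco, Whitfield.

Haddad, Sorensen, Mendoza, Espinoza, Greco, Whitfield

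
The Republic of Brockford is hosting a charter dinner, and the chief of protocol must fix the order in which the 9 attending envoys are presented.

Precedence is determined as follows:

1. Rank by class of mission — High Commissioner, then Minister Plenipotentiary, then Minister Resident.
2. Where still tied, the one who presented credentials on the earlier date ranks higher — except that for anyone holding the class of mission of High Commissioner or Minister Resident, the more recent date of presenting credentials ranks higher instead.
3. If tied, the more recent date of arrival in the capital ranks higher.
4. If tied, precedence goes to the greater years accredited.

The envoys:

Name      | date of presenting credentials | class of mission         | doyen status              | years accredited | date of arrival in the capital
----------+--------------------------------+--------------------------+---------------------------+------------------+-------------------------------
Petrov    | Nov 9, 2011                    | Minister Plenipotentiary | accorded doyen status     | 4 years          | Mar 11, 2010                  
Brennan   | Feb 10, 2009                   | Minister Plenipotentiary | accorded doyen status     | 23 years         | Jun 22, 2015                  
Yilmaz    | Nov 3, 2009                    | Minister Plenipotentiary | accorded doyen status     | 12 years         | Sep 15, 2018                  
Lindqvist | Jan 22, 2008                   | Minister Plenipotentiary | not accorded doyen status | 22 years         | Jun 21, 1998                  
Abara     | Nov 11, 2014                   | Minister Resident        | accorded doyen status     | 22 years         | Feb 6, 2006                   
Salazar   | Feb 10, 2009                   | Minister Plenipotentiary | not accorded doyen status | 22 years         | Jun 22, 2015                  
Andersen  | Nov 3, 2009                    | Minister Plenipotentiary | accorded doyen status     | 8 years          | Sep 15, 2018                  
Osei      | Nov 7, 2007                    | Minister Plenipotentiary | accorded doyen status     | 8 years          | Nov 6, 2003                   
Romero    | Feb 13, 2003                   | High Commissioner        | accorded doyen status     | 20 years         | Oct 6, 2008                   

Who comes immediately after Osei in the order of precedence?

Lindqvist

By class of mission: Romero (High Commissioner); then Osei, Lindqvist, Brennan, Salazar, Yilmaz, Andersen and Petrov (Minister Plenipotentiary); then Abara (Minister Resident).
Among Osei, Lindqvist, Brennan, Salazar, Yilmaz, Andersen and Petrov, by date of presenting credentials (earlier first): Osei (Nov 7, 2007) before Lindqvist (Jan 22, 2008) before Brennan and Salazar (Feb 10, 2009) before Yilmaz and Andersen (Nov 3, 2009) before Petrov (Nov 9, 2011).
Brennan and Salazar both have date of arrival in the capital Jun 22, 2015, so the next rule applies.
Among Brennan and Salazar, by years accredited (higher first): Brennan (23 years) before Salazar (22 years).
Yilmaz and Andersen both have date of arrival in the capital Sep 15, 2018, so the next rule applies.
Among Yilmaz and Andersen, by years accredited (higher first): Yilmaz (12 years) before Andersen (8 years).
Order: Romero, Osei, Lindqvist, Brennan, Salazar, Yilmaz, Andersen, Petrov, Abara.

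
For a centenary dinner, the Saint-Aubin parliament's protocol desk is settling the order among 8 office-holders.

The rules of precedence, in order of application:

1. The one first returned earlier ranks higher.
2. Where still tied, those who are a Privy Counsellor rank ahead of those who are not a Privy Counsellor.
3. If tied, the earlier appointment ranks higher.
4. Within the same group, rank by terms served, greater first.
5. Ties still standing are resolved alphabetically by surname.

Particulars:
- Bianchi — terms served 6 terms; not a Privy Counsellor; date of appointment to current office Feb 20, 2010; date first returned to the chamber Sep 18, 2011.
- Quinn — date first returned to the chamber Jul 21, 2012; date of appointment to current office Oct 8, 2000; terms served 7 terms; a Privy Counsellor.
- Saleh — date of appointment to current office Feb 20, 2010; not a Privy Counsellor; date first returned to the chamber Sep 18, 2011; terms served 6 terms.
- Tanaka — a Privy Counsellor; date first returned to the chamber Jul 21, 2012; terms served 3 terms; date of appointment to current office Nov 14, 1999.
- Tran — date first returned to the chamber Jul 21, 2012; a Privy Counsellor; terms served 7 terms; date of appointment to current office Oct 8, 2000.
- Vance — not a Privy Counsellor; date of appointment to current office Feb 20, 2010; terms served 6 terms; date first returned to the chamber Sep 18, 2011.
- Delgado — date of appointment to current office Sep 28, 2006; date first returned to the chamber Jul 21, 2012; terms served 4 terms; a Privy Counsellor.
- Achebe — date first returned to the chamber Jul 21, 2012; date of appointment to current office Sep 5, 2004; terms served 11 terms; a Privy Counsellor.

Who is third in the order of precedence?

By date first returned to the chamber (earlier first): Bianchi, Saleh and Vance (each Sep 18, 2011); then Tanaka, Quinn, Tran, Achebe and Delgado (each Jul 21, 2012).
Bianchi, Saleh and Vance are each not a Privy Counsellor, so the next rule applies.
Bianchi, Saleh and Vance all have date of appointment to current office Feb 20, 2010, so the next rule applies.
Bianchi, Saleh and Vance all have terms served 6 terms, so the next rule applies.
Among Bianchi, Saleh and Vance, alphabetically by surname: Bianchi before Saleh before Vance.
Tanaka, Quinn, Tran, Achebe and Delgado are each a Privy Counsellor, so the next rule applies.
Among Tanaka, Quinn, Tran, Achebe and Delgado, by date of appointment to current office (earlier first): Tanaka (Nov 14, 1999) before Quinn and Tran (Oct 8, 2000) before Achebe (Sep 5, 2004) before Delgado (Sep 28, 2006).
Quinn and Tran both have terms served 7 terms, so the next rule applies.
Among Quinn and Tran, alphabetically by surname: Quinn before Tran.
Order: Bianchi, Saleh, Vance, Tanaka, Quinn, Tran, Achebe, Delgado.

Vance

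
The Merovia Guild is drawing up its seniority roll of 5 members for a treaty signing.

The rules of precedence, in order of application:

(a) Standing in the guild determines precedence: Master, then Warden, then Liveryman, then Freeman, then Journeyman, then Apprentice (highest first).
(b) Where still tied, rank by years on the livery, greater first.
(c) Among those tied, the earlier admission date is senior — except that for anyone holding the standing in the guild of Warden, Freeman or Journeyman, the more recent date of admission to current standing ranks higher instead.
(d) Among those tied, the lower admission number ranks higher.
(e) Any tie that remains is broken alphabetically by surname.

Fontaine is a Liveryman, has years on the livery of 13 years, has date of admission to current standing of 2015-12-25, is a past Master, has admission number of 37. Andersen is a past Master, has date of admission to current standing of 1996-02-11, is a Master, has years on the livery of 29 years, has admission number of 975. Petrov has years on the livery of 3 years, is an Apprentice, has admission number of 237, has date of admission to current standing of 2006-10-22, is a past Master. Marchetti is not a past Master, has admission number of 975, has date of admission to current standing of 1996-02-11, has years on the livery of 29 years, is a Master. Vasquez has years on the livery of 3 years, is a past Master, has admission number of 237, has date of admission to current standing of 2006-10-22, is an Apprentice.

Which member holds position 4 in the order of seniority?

By standing in the guild: Andersen and Marchetti (Master); then Fontaine (Liveryman); then Petrov and Vasquez (Apprentice).
Andersen and Marchetti both have years on the livery 29 years, so the next rule applies.
Andersen and Marchetti both have date of admission to current standing 1996-02-11, so the next rule applies.
Andersen and Marchetti both have admission number 975, so the next rule applies.
Among Andersen and Marchetti, alphabetically by surname: Andersen before Marchetti.
Petrov and Vasquez both have years on the livery 3 years, so the next rule applies.
Petrov and Vasquez both have date of admission to current standing 2006-10-22, so the next rule applies.
Petrov and Vasquez both have admission number 237, so the next rule applies.
Among Petrov and Vasquez, alphabetically by surname: Petrov before Vasquez.
Order: Andersen, Marchetti, Fontaine, Petrov, Vasquez.

Petrov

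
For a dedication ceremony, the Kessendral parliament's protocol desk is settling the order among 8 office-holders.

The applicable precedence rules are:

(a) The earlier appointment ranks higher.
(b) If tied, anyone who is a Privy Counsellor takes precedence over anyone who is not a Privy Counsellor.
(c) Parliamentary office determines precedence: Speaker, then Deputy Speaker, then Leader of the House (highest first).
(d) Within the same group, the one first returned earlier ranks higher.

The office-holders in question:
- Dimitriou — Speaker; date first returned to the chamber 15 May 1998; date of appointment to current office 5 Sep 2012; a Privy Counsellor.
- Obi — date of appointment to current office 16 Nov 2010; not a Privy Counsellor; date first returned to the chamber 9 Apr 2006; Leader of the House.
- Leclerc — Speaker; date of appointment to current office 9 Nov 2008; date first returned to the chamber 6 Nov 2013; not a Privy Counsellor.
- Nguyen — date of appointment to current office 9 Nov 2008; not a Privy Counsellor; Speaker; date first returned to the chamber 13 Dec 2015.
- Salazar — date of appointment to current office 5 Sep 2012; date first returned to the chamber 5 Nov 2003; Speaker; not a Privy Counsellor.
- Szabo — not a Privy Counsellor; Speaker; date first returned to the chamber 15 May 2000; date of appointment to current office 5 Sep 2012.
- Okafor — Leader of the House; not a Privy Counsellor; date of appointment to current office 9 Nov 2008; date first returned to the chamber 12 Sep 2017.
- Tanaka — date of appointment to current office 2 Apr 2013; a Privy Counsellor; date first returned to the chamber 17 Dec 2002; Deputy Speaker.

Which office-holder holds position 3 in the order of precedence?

By date of appointment to current office (earlier first): Leclerc, Nguyen and Okafor (each 9 Nov 2008); then Obi (16 Nov 2010); then Dimitriou, Szabo and Salazar (each 5 Sep 2012); then Tanaka (2 Apr 2013).
Leclerc, Nguyen and Okafor are each not a Privy Counsellor, so the next rule applies.
Among Leclerc, Nguyen and Okafor, by parliamentary office: Leclerc and Nguyen (Speaker) before Okafor (Leader of the House).
Among Leclerc and Nguyen, by date first returned to the chamber (earlier first): Leclerc (6 Nov 2013) before Nguyen (13 Dec 2015).
Among Dimitriou, Szabo and Salazar, a Privy Counsellor before not a Privy Counsellor: Dimitriou (a Privy Counsellor) before Szabo and Salazar (not a Privy Counsellor).
Szabo and Salazar are each Speaker, so the next rule applies.
Among Szabo and Salazar, by date first returned to the chamber (earlier first): Szabo (15 May 2000) before Salazar (5 Nov 2003).
Order: Leclerc, Nguyen, Okafor, Obi, Dimitriou, Szabo, Salazar, Tanaka.

Okafor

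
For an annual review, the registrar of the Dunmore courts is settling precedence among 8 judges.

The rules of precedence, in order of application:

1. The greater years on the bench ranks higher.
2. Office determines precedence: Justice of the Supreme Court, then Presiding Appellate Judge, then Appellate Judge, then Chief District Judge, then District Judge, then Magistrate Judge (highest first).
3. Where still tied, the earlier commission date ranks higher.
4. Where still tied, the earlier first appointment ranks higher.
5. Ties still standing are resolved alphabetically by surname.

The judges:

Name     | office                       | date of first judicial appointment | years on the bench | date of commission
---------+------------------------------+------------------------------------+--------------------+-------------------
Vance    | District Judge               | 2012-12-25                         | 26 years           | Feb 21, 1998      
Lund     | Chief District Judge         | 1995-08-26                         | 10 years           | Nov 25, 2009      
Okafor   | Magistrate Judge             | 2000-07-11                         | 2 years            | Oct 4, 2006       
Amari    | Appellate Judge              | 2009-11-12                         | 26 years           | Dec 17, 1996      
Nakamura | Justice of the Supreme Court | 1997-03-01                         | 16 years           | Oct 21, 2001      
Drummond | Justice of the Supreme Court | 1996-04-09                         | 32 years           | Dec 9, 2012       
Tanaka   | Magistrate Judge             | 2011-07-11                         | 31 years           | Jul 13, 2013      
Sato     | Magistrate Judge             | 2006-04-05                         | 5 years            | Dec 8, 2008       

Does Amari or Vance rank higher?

By years on the bench (higher first): Drummond (32 years); then Tanaka (31 years); then Amari and Vance (both 26 years); then Nakamura (16 years); then Lund (10 years); then Sato (5 years); then Okafor (2 years).
Among Amari and Vance, by office: Amari (Appellate Judge) before Vance (District Judge).
So Amari takes precedence.

Amari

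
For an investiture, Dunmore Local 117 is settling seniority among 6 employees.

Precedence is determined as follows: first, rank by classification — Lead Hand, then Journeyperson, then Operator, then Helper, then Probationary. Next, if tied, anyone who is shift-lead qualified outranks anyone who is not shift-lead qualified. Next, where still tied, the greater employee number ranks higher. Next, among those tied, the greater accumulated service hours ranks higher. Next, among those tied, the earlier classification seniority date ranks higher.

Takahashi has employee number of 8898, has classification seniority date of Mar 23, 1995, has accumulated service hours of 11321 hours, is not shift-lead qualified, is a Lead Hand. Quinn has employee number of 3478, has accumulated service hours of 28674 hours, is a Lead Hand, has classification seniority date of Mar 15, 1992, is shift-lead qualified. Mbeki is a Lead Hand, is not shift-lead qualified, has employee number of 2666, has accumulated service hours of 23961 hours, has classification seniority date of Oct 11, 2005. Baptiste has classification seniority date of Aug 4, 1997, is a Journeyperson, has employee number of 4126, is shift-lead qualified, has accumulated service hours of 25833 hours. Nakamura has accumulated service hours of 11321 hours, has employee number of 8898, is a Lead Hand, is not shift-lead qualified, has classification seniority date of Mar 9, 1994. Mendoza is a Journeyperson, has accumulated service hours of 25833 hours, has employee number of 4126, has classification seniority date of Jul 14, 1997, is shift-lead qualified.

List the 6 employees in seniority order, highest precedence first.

Quinn, Nakamura, Takahashi, Mbeki, Mendoza, Baptiste

By classification: Quinn, Nakamura, Takahashi and Mbeki (Lead Hand); then Mendoza and Baptiste (Journeyperson).
Among Quinn, Nakamura, Takahashi and Mbeki, shift-lead qualified before not shift-lead qualified: Quinn (shift-lead qualified) before Nakamura, Takahashi and Mbeki (not shift-lead qualified).
Among Nakamura, Takahashi and Mbeki, by employee number (higher first): Nakamura and Takahashi (8898) before Mbeki (2666).
Nakamura and Takahashi both have accumulated service hours 11321 hours, so the next rule applies.
Among Nakamura and Takahashi, by classification seniority date (earlier first): Nakamura (Mar 9, 1994) before Takahashi (Mar 23, 1995).
Mendoza and Baptiste are each shift-lead qualified, so the next rule applies.
Mendoza and Baptiste both have employee number 4126, so the next rule applies.
Mendoza and Baptiste both have accumulated service hours 25833 hours, so the next rule applies.
Among Mendoza and Baptiste, by classification seniority date (earlier first): Mendoza (Jul 14, 1997) before Baptiste (Aug 4, 1997).
Full order: Quinn, Nakamura, Takahashi, Mbeki, Mendoza, Baptiste.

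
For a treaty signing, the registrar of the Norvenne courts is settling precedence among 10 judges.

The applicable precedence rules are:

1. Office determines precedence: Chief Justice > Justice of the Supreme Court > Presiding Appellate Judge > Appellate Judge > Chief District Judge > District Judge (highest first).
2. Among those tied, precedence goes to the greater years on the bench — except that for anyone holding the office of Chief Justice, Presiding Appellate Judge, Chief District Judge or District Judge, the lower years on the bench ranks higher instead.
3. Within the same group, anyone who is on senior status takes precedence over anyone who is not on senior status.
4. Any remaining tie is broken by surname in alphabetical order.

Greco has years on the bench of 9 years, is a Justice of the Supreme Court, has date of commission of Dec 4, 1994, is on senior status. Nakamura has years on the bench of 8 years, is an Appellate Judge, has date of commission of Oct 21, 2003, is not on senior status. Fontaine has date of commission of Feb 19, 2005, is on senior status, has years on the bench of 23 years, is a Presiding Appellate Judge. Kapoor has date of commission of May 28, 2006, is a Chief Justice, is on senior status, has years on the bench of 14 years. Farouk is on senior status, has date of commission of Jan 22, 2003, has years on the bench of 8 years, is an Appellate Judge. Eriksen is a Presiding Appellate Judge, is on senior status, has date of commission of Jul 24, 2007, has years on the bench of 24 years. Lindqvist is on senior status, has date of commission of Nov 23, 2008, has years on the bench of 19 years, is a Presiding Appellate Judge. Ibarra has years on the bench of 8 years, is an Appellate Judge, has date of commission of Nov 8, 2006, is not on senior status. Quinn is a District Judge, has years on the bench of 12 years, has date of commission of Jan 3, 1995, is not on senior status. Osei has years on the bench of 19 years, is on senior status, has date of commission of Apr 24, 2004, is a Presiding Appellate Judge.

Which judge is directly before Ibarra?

By office: Kapoor (Chief Justice); then Greco (Justice of the Supreme Court); then Lindqvist, Osei, Fontaine and Eriksen (Presiding Appellate Judge); then Farouk, Ibarra and Nakamura (Appellate Judge); then Quinn (District Judge).
Among Lindqvist, Osei, Fontaine and Eriksen, by years on the bench (lower first) (reversed rule for this group): Lindqvist and Osei (19 years) before Fontaine (23 years) before Eriksen (24 years).
Lindqvist and Osei are each on senior status, so the next rule applies.
Among Lindqvist and Osei, alphabetically by surname: Lindqvist before Osei.
Farouk, Ibarra and Nakamura all have years on the bench 8 years, so the next rule applies.
Among Farouk, Ibarra and Nakamura, on senior status before not on senior status: Farouk (on senior status) before Ibarra and Nakamura (not on senior status).
Among Ibarra and Nakamura, alphabetically by surname: Ibarra before Nakamura.
Order: Kapoor, Greco, Lindqvist, Osei, Fontaine, Eriksen, Farouk, Ibarra, Nakamura, Quinn.

Farouk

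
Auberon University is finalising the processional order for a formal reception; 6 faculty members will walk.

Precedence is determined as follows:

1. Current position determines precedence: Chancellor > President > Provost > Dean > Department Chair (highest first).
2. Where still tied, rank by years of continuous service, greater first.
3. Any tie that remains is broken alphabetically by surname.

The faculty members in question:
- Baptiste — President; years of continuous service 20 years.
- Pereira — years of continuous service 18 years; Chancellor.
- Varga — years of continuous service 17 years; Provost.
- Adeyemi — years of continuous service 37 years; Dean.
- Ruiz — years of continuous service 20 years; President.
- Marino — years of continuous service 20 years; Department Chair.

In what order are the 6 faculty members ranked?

Pereira, Baptiste, Ruiz, Varga, Adeyemi, Marino

By current position: Pereira (Chancellor); then Baptiste and Ruiz (President); then Varga (Provost); then Adeyemi (Dean); then Marino (Department Chair).
Baptiste and Ruiz both have years of continuous service 20 years, so the next rule applies.
Among Baptiste and Ruiz, alphabetically by surname: Baptiste before Ruiz.
Full order: Pereira, Baptiste, Ruiz, Varga, Adeyemi, Marino.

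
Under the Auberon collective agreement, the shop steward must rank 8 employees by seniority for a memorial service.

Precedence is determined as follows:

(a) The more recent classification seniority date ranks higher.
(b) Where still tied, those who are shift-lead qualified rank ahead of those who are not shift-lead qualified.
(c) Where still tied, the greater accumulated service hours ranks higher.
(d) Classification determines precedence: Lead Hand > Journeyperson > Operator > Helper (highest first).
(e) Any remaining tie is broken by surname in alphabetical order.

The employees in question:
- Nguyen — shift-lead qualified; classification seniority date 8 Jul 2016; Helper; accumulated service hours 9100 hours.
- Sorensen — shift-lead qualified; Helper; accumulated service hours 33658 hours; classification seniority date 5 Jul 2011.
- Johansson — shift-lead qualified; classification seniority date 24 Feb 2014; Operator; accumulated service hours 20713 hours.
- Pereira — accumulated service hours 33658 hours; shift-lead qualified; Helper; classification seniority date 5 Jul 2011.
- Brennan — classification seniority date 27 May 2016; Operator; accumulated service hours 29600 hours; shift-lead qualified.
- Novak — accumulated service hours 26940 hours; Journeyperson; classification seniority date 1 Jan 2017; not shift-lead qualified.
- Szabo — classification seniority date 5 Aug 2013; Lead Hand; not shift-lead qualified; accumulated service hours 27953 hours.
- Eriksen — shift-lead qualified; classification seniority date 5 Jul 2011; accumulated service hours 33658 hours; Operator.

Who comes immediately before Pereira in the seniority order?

By classification seniority date (later first): Novak (1 Jan 2017); then Nguyen (8 Jul 2016); then Brennan (27 May 2016); then Johansson (24 Feb 2014); then Szabo (5 Aug 2013); then Eriksen, Pereira and Sorensen (each 5 Jul 2011).
Eriksen, Pereira and Sorensen are each shift-lead qualified, so the next rule applies.
Eriksen, Pereira and Sorensen all have accumulated service hours 33658 hours, so the next rule applies.
Among Eriksen, Pereira and Sorensen, by classification: Eriksen (Operator) before Pereira and Sorensen (Helper).
Among Pereira and Sorensen, alphabetically by surname: Pereira before Sorensen.
Order: Novak, Nguyen, Brennan, Johansson, Szabo, Eriksen, Pereira, Sorensen.

Eriksen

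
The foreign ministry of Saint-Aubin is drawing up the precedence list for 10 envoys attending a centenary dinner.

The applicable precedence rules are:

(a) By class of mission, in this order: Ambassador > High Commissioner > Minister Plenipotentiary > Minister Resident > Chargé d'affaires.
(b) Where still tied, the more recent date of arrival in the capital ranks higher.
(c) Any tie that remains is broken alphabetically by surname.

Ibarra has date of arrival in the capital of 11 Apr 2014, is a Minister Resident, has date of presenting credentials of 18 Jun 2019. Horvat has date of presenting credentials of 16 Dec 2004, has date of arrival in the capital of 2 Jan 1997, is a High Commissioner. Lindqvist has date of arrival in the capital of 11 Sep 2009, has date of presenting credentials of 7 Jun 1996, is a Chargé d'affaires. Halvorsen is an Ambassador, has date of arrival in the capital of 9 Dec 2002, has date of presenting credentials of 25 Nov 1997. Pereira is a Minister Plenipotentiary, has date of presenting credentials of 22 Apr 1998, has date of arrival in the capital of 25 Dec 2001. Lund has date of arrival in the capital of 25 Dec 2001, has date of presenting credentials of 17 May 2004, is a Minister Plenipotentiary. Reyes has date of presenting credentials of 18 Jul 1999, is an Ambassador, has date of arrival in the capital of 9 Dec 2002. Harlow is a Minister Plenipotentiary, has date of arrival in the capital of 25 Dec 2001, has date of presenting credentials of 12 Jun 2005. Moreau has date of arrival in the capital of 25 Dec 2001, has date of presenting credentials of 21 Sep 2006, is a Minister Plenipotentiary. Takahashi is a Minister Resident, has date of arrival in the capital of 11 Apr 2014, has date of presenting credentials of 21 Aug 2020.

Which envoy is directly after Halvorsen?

Reyes

By class of mission: Halvorsen and Reyes (Ambassador); then Horvat (High Commissioner); then Harlow, Lund, Moreau and Pereira (Minister Plenipotentiary); then Ibarra and Takahashi (Minister Resident); then Lindqvist (Chargé d'affaires).
Halvorsen and Reyes both have date of arrival in the capital 9 Dec 2002, so the next rule applies.
Among Halvorsen and Reyes, alphabetically by surname: Halvorsen before Reyes.
Harlow, Lund, Moreau and Pereira all have date of arrival in the capital 25 Dec 2001, so the next rule applies.
Among Harlow, Lund, Moreau and Pereira, alphabetically by surname: Harlow before Lund before Moreau before Pereira.
Ibarra and Takahashi both have date of arrival in the capital 11 Apr 2014, so the next rule applies.
Among Ibarra and Takahashi, alphabetically by surname: Ibarra before Takahashi.
Order: Halvorsen, Reyes, Horvat, Harlow, Lund, Moreau, Pereira, Ibarra, Takahashi, Lindqvist.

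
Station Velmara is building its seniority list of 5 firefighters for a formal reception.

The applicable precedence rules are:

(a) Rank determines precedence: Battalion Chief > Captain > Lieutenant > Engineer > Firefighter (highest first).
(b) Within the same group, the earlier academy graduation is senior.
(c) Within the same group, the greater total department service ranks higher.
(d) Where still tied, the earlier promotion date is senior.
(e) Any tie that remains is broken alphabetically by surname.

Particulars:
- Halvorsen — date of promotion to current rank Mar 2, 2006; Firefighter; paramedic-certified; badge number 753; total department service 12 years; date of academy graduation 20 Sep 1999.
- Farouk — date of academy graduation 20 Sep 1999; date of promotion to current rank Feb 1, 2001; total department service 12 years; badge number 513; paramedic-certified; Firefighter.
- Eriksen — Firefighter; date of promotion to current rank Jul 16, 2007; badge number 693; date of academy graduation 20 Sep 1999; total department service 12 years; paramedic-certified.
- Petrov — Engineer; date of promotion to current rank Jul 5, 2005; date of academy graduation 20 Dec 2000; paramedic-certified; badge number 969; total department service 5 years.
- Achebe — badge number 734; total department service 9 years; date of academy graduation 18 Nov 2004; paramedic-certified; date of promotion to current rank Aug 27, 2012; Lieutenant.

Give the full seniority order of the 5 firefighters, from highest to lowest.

By rank: Achebe (Lieutenant); then Petrov (Engineer); then Farouk, Halvorsen and Eriksen (Firefighter).
Farouk, Halvorsen and Eriksen all have date of academy graduation 20 Sep 1999, so the next rule applies.
Farouk, Halvorsen and Eriksen all have total department service 12 years, so the next rule applies.
Among Farouk, Halvorsen and Eriksen, by date of promotion to current rank (earlier first): Farouk (Feb 1, 2001) before Halvorsen (Mar 2, 2006) before Eriksen (Jul 16, 2007).
Full order: Achebe, Petrov, Farouk, Halvorsen, Eriksen.

Achebe, Petrov, Farouk, Halvorsen, Eriksen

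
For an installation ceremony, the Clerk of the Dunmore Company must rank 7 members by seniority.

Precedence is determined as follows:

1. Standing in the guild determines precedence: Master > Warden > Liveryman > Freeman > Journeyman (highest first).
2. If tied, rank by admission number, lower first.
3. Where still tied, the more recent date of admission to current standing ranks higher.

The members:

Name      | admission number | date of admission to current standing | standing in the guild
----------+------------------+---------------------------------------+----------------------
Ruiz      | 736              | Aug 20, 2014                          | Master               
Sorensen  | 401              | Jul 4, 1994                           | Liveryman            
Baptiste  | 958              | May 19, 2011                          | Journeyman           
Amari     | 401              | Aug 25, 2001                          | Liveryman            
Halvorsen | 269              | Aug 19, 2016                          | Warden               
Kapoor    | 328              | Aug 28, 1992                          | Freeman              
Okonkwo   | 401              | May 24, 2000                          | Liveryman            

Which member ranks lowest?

Baptiste

By standing in the guild: Ruiz (Master); then Halvorsen (Warden); then Amari, Okonkwo and Sorensen (Liveryman); then Kapoor (Freeman); then Baptiste (Journeyman).
Amari, Okonkwo and Sorensen all have admission number 401, so the next rule applies.
Among Amari, Okonkwo and Sorensen, by date of admission to current standing (later first): Amari (Aug 25, 2001) before Okonkwo (May 24, 2000) before Sorensen (Jul 4, 1994).
Order: Ruiz, Halvorsen, Amari, Okonkwo, Sorensen, Kapoor, Baptiste.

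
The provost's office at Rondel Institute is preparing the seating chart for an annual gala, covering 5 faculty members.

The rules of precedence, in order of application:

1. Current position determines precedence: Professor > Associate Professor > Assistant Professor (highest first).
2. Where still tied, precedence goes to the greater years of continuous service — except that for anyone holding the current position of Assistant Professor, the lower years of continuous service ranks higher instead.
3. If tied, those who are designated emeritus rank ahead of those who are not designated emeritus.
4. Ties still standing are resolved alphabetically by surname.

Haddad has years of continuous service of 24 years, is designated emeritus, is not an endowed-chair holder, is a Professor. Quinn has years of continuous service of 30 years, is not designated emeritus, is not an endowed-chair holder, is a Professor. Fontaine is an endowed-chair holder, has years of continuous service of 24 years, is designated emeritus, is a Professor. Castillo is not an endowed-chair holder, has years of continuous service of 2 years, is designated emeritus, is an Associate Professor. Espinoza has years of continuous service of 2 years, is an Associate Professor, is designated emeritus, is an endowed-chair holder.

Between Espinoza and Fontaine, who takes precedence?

Fontaine

By current position: Quinn, Fontaine and Haddad (Professor); then Castillo and Espinoza (Associate Professor).
Among Quinn, Fontaine and Haddad, by years of continuous service (higher first): Quinn (30 years) before Fontaine and Haddad (24 years).
Fontaine and Haddad are each designated emeritus, so the next rule applies.
Among Fontaine and Haddad, alphabetically by surname: Fontaine before Haddad.
Castillo and Espinoza both have years of continuous service 2 years, so the next rule applies.
Castillo and Espinoza are each designated emeritus, so the next rule applies.
Among Castillo and Espinoza, alphabetically by surname: Castillo before Espinoza.
So Fontaine takes precedence.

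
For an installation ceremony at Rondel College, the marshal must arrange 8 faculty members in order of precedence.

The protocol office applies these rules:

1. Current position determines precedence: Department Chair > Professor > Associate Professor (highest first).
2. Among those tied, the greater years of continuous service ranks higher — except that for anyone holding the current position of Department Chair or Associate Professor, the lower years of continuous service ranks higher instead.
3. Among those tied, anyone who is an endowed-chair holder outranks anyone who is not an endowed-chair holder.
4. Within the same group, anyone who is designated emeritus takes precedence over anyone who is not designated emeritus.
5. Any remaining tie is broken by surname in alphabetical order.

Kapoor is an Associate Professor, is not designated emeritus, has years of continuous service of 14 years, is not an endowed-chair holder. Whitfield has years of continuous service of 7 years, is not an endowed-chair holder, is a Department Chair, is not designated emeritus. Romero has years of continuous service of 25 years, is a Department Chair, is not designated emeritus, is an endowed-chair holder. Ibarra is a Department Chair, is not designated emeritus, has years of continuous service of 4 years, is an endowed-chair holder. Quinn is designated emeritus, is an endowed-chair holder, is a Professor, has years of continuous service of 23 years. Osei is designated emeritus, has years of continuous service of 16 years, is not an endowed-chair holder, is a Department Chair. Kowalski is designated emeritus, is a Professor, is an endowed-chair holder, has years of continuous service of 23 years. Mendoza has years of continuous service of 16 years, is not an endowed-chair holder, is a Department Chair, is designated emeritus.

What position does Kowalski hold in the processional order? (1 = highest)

By current position: Ibarra, Whitfield, Mendoza, Osei and Romero (Department Chair); then Kowalski and Quinn (Professor); then Kapoor (Associate Professor).
Among Ibarra, Whitfield, Mendoza, Osei and Romero, by years of continuous service (lower first) (reversed rule for this group): Ibarra (4 years) before Whitfield (7 years) before Mendoza and Osei (16 years) before Romero (25 years).
Mendoza and Osei are each not an endowed-chair holder, so the next rule applies.
Mendoza and Osei are each designated emeritus, so the next rule applies.
Among Mendoza and Osei, alphabetically by surname: Mendoza before Osei.
Kowalski and Quinn both have years of continuous service 23 years, so the next rule applies.
Kowalski and Quinn are each an endowed-chair holder, so the next rule applies.
Kowalski and Quinn are each designated emeritus, so the next rule applies.
Among Kowalski and Quinn, alphabetically by surname: Kowalski before Quinn.
Order: Ibarra, Whitfield, Mendoza, Osei, Romero, Kowalski, Quinn, Kapoor. So position 6.

6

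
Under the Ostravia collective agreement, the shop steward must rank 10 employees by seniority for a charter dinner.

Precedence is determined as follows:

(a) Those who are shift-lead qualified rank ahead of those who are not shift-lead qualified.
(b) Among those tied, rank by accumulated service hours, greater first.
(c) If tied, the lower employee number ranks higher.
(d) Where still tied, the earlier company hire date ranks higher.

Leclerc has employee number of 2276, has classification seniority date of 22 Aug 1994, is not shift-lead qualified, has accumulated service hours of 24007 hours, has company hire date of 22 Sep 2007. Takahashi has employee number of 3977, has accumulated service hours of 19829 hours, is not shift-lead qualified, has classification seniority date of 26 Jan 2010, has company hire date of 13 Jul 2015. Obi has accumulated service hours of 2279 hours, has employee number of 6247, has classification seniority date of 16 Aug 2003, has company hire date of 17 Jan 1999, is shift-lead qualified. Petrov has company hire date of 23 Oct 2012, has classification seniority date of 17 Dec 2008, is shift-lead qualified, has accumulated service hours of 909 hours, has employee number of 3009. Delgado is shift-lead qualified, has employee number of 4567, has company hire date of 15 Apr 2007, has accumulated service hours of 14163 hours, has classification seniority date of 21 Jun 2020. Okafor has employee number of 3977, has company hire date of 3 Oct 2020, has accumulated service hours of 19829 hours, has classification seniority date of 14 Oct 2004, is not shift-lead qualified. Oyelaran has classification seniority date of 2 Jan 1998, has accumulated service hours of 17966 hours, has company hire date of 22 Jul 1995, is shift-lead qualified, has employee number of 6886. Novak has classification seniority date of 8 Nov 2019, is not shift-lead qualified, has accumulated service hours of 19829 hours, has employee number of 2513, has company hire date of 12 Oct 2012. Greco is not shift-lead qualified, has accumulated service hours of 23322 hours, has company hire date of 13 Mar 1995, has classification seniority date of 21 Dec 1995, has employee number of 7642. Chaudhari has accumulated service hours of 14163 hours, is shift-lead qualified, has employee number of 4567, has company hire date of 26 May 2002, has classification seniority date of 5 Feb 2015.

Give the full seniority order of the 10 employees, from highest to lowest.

Oyelaran, Chaudhari, Delgado, Obi, Petrov, Leclerc, Greco, Novak, Takahashi, Okafor

By the first rule: Oyelaran, Chaudhari, Delgado, Obi and Petrov (each shift-lead qualified); then Leclerc, Greco, Novak, Takahashi and Okafor (each not shift-lead qualified).
Among Oyelaran, Chaudhari, Delgado, Obi and Petrov, by accumulated service hours (higher first): Oyelaran (17966 hours) before Chaudhari and Delgado (14163 hours) before Obi (2279 hours) before Petrov (909 hours).
Chaudhari and Delgado both have employee number 4567, so the next rule applies.
Among Chaudhari and Delgado, by company hire date (earlier first): Chaudhari (26 May 2002) before Delgado (15 Apr 2007).
Among Leclerc, Greco, Novak, Takahashi and Okafor, by accumulated service hours (higher first): Leclerc (24007 hours) before Greco (23322 hours) before Novak, Takahashi and Okafor (19829 hours).
Among Novak, Takahashi and Okafor, by employee number (lower first): Novak (2513) before Takahashi and Okafor (3977).
Among Takahashi and Okafor, by company hire date (earlier first): Takahashi (13 Jul 2015) before Okafor (3 Oct 2020).
Full order: Oyelaran, Chaudhari, Delgado, Obi, Petrov, Leclerc, Greco, Novak, Takahashi, Okafor.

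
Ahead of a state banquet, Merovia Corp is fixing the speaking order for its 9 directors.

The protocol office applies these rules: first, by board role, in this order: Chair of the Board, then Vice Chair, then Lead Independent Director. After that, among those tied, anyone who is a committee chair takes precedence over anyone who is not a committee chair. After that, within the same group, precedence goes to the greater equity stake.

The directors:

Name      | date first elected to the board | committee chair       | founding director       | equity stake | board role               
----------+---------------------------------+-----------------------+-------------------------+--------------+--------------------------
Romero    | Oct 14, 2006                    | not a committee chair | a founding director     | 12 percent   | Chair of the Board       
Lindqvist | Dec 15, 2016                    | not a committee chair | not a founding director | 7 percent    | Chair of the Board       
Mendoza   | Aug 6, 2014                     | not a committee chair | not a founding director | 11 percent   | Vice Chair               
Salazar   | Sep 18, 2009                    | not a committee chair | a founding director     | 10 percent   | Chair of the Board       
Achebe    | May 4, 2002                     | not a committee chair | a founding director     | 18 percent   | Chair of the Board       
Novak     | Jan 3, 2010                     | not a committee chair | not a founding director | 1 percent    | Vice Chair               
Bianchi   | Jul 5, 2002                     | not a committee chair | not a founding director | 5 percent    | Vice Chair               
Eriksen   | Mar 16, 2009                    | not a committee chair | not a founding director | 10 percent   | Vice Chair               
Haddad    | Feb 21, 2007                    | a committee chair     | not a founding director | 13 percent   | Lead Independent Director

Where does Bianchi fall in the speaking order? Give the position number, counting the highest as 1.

7

By board role: Achebe, Romero, Salazar and Lindqvist (Chair of the Board); then Mendoza, Eriksen, Bianchi and Novak (Vice Chair); then Haddad (Lead Independent Director).
Achebe, Romero, Salazar and Lindqvist are each not a committee chair, so the next rule applies.
Among Achebe, Romero, Salazar and Lindqvist, by equity stake (higher first): Achebe (18 percent) before Romero (12 percent) before Salazar (10 percent) before Lindqvist (7 percent).
Mendoza, Eriksen, Bianchi and Novak are each not a committee chair, so the next rule applies.
Among Mendoza, Eriksen, Bianchi and Novak, by equity stake (higher first): Mendoza (11 percent) before Eriksen (10 percent) before Bianchi (5 percent) before Novak (1 percent).
Order: Achebe, Romero, Salazar, Lindqvist, Mendoza, Eriksen, Bianchi, Novak, Haddad. So position 7.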